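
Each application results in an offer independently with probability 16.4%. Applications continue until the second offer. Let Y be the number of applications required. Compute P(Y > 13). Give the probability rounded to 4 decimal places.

Needing more than 13 applications ⇔ fewer than 2 successes in the first 13. With X ~ Binomial(13, 0.164), P(Y > 13) = P(X ≤ 1).
  k=0: C(13,0)·0.164^0·0.836^13 = 0.097428
  k=1: C(13,1)·0.164^1·0.836^12 = 0.248463
P(X ≤ 1) = 0.345891

0.3459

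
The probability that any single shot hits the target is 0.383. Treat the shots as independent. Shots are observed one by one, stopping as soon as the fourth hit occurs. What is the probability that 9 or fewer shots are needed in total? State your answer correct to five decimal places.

0.47452

Finishing within 9 shots ⇔ at least 4 successes in the first 9. With X ~ Binomial(9, 0.383), P(Y ≤ 9) = 1 − P(X ≤ 3).
  k=0: C(9,0)·0.383^0·0.617^9 = 0.0129589
  k=1: C(9,1)·0.383^1·0.617^8 = 0.0723973
  k=2: C(9,2)·0.383^2·0.617^7 = 0.1797613
  k=3: C(9,3)·0.383^3·0.617^6 = 0.2603674
1 − 0.5254849 = 0.4745151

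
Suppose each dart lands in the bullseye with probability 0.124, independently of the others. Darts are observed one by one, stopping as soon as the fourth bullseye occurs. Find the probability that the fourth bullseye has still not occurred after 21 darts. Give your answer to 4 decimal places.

0.7414

Needing more than 21 darts ⇔ fewer than 4 successes in the first 21. With X ~ Binomial(21, 0.124), P(Y > 21) = P(X ≤ 3).
  k=0: C(21,0)·0.124^0·0.876^21 = 0.062028
  k=1: C(21,1)·0.124^1·0.876^20 = 0.184384
  k=2: C(21,2)·0.124^2·0.876^19 = 0.261000
  k=3: C(21,3)·0.124^3·0.876^18 = 0.233986
P(X ≤ 3) = 0.741398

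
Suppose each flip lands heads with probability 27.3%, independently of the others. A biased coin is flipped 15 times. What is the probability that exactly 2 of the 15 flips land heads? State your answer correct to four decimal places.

0.1240

X ~ Binomial(n=15, p=0.273).
P(X=2) = C(15,2) · p^2 · (1−p)^13
= 105 · 0.074529 · 0.015847 = 0.124011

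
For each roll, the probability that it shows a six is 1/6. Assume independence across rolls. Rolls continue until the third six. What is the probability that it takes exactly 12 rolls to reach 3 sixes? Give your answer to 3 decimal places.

0.049

Y = trial on which the third success occurs; negative binomial, r=3, p=0.166667.
P(Y=12) = C(11,2) · p^3 · (1−p)^9
= 55 · 0.0046296 · 0.19381 = 0.04935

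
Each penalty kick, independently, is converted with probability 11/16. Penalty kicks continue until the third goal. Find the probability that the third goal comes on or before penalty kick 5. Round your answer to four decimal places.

0.8200

Finishing within 5 penalty kicks ⇔ at least 3 successes in the first 5. With X ~ Binomial(5, 0.6875), P(Y ≤ 5) = 1 − P(X ≤ 2).
  k=0: C(5,0)·0.6875^0·0.3125^5 = 0.002980
  k=1: C(5,1)·0.6875^1·0.3125^4 = 0.032783
  k=2: C(5,2)·0.6875^2·0.3125^3 = 0.144243
1 − 0.180006 = 0.819994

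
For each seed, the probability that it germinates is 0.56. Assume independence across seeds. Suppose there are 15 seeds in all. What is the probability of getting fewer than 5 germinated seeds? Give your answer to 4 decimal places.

0.0211

X ~ Binomial(15, 0.56); P(X ≤ 4) = Σ C(15,k) p^k (1−p)^(15−k) over k:
  k=0: C(15,0)·0.56^0·0.44^15 = 0.000004
  k=1: C(15,1)·0.56^1·0.44^14 = 0.000086
  k=2: C(15,2)·0.56^2·0.44^13 = 0.000763
  k=3: C(15,3)·0.56^3·0.44^12 = 0.004207
  k=4: C(15,4)·0.56^4·0.44^11 = 0.016064
Total = 0.021125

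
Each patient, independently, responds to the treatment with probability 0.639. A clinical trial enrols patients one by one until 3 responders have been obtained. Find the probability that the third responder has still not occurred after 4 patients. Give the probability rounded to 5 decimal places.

0.45651

Needing more than 4 patients ⇔ fewer than 3 successes in the first 4. With X ~ Binomial(4, 0.639), P(Y > 4) = P(X ≤ 2).
  k=0: C(4,0)·0.639^0·0.361^4 = 0.0169836
  k=1: C(4,1)·0.639^1·0.361^3 = 0.1202493
  k=2: C(4,2)·0.639^2·0.361^2 = 0.3192768
P(X ≤ 2) = 0.4565096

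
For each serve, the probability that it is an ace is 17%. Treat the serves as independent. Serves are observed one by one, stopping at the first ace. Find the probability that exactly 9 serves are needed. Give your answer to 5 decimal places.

0.03829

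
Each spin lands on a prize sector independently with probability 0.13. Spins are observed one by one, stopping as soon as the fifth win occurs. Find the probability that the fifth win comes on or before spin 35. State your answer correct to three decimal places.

0.485

Finishing within 35 spins ⇔ at least 5 successes in the first 35. With X ~ Binomial(35, 0.13), P(Y ≤ 35) = 1 − P(X ≤ 4).
  k=0: C(35,0)·0.13^0·0.87^35 = 0.00764
  k=1: C(35,1)·0.13^1·0.87^34 = 0.03996
  k=2: C(35,2)·0.13^2·0.87^33 = 0.10152
  k=3: C(35,3)·0.13^3·0.87^32 = 0.16686
  k=4: C(35,4)·0.13^4·0.87^31 = 0.19947
1 − 0.51545 = 0.48455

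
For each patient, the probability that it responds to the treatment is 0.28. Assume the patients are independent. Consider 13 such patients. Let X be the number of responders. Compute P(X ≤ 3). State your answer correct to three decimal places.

X ~ Binomial(13, 0.28); P(X ≤ 3) = Σ C(13,k) p^k (1−p)^(13−k) over k:
  k=0: C(13,0)·0.28^0·0.72^13 = 0.01397
  k=1: C(13,1)·0.28^1·0.72^12 = 0.07065
  k=2: C(13,2)·0.28^2·0.72^11 = 0.16484
  k=3: C(13,3)·0.28^3·0.72^10 = 0.23505
Total = 0.48452

0.485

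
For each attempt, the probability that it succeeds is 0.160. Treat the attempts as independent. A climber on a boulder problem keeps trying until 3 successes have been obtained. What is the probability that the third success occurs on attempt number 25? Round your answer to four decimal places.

Y = trial on which the third success occurs; negative binomial, r=3, p=0.16.
P(Y=25) = C(24,2) · p^3 · (1−p)^22
= 276 · 0.004096 · 0.021585 = 0.024401

0.0244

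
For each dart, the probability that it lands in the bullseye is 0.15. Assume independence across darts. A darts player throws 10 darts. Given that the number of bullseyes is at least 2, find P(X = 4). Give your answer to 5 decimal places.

0.08799

X ~ Binomial(10, 0.15). Want P(X=4 | X≥2) = P(X=4) / P(X≥2).
P(X=4) = C(10,4)·0.15^4·0.85^6 = 0.0400957
P(X≥2) = 1 − 0.1968744 − 0.3474254 = 0.4557002
Ratio = 0.0400957 / 0.4557002 = 0.0879870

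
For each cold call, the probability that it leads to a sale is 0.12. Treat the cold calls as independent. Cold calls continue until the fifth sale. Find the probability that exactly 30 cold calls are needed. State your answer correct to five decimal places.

0.02419

Y = trial on which the fifth success occurs; negative binomial, r=5, p=0.12.
P(Y=30) = C(29,4) · p^5 · (1−p)^25
= 23751 · 2.4883e-05 · 0.040932 = 0.0241911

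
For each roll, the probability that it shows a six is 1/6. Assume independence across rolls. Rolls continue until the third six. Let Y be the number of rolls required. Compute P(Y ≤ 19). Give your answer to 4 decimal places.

0.6357

Finishing within 19 rolls ⇔ at least 3 successes in the first 19. With X ~ Binomial(19, 0.166667), P(Y ≤ 19) = 1 − P(X ≤ 2).
  k=0: C(19,0)·0.166667^0·0.833333^19 = 0.031301
  k=1: C(19,1)·0.166667^1·0.833333^18 = 0.118943
  k=2: C(19,2)·0.166667^2·0.833333^17 = 0.214098
1 − 0.364342 = 0.635658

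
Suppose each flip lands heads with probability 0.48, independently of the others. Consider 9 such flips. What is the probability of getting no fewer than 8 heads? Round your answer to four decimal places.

0.0145

X ~ Binomial(9, 0.48); P(X ≥ 8) = Σ C(9,k) p^k (1−p)^(9−k) over k:
  k=8: C(9,8)·0.48^8·0.52^1 = 0.013188
  k=9: C(9,9)·0.48^9·0.52^0 = 0.001353
Total = 0.014541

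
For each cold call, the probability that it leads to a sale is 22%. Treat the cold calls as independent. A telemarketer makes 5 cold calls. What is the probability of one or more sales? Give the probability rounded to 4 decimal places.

0.7113

P(at least one) = 1 − P(none) = 1 − (1 − 0.22)^5
= 1 − 0.288717 = 0.711283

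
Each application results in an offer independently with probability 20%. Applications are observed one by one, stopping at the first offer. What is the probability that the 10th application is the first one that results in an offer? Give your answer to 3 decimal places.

0.027

Geometric (trials to first success), p = 0.20.
P(Y = 10) = (1−p)^9 · p = 0.13422 · 0.20 = 0.02684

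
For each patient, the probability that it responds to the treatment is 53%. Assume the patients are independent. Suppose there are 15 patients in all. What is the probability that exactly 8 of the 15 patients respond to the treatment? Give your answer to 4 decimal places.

X ~ Binomial(n=15, p=0.53).
P(X=8) = C(15,8) · p^8 · (1−p)^7
= 6435 · 0.006226 · 0.0050662 = 0.202974

0.2030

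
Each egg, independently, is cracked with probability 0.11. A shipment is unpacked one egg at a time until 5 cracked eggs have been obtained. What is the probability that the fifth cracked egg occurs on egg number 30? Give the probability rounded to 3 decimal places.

Y = trial on which the fifth success occurs; negative binomial, r=5, p=0.11.
P(Y=30) = C(29,4) · p^5 · (1−p)^25
= 23751 · 1.6105e-05 · 0.054294 = 0.02077

0.021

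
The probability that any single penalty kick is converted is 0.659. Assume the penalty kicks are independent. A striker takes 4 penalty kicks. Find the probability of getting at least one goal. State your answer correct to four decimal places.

0.9865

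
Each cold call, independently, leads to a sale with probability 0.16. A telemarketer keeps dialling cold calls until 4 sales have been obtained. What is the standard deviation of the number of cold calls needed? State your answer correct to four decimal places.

Y = total cold calls until the fourth success; negative binomial with r=4, p=0.16.
SD(Y) = √[r(1−p)/p²] = √(131.250000) = 11.456439

11.4564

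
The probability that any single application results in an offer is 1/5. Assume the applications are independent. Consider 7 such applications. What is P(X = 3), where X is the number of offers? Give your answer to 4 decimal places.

X ~ Binomial(n=7, p=0.20).
P(X=3) = C(7,3) · p^3 · (1−p)^4
= 35 · 0.008 · 0.4096 = 0.114688

0.1147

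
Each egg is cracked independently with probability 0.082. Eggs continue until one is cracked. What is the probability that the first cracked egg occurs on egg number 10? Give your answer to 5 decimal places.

0.03797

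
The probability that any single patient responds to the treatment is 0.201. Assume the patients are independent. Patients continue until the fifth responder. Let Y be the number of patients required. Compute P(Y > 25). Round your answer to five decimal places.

0.41579

Needing more than 25 patients ⇔ fewer than 5 successes in the first 25. With X ~ Binomial(25, 0.201), P(Y > 25) = P(X ≤ 4).
  k=0: C(25,0)·0.201^0·0.799^25 = 0.0036616
  k=1: C(25,1)·0.201^1·0.799^24 = 0.0230281
  k=2: C(25,2)·0.201^2·0.799^23 = 0.0695167
  k=3: C(25,3)·0.201^3·0.799^22 = 0.1340742
  k=4: C(25,4)·0.201^4·0.799^21 = 0.1855056
P(X ≤ 4) = 0.4157863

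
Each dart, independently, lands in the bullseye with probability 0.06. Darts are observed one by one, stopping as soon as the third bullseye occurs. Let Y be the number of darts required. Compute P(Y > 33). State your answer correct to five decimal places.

Needing more than 33 darts ⇔ fewer than 3 successes in the first 33. With X ~ Binomial(33, 0.06), P(Y > 33) = P(X ≤ 2).
  k=0: C(33,0)·0.06^0·0.94^33 = 0.1297834
  k=1: C(33,1)·0.06^1·0.94^32 = 0.2733736
  k=2: C(33,2)·0.06^2·0.94^31 = 0.2791900
P(X ≤ 2) = 0.6823470

0.68235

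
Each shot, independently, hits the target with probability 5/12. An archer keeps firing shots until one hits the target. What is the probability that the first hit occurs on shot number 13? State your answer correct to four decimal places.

0.0006

Geometric (trials to first success), p = 0.416667.
P(Y = 13) = (1−p)^12 · p = 0.0015524 · 0.416667 = 0.000647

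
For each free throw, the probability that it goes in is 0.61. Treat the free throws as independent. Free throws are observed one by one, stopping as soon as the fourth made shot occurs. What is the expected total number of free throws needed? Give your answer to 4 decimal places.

6.5574

Y = total free throws until the fourth success; negative binomial with r=4, p=0.61.
E[Y] = r / p = 4 / 0.61 = 6.557377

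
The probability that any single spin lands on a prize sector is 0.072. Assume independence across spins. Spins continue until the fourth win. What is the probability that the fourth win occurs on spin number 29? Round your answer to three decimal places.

Y = trial on which the fourth success occurs; negative binomial, r=4, p=0.072.
P(Y=29) = C(28,3) · p^4 · (1−p)^25
= 3276 · 2.6874e-05 · 0.15442 = 0.01359

0.014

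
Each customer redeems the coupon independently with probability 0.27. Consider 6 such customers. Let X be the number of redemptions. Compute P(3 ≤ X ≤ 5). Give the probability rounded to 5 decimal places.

X ~ Binomial(6, 0.27); P(3 ≤ X ≤ 5) = Σ C(6,k) p^k (1−p)^(6−k) over k:
  k=3: C(6,3)·0.27^3·0.73^3 = 0.1531404
  k=4: C(6,4)·0.27^4·0.73^2 = 0.0424807
  k=5: C(6,5)·0.27^5·0.73^1 = 0.0062848
Total = 0.2019060

0.20191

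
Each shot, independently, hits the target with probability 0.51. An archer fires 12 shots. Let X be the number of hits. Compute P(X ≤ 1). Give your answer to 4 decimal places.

X ~ Binomial(12, 0.51); P(X ≤ 1) = Σ C(12,k) p^k (1−p)^(12−k) over k:
  k=0: C(12,0)·0.51^0·0.49^12 = 0.000192
  k=1: C(12,1)·0.51^1·0.49^11 = 0.002393
Total = 0.002584

0.0026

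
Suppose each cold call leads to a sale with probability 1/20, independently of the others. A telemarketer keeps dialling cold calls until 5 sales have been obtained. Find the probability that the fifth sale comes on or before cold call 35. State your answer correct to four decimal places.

Finishing within 35 cold calls ⇔ at least 5 successes in the first 35. With X ~ Binomial(35, 0.05), P(Y ≤ 35) = 1 − P(X ≤ 4).
  k=0: C(35,0)·0.05^0·0.95^35 = 0.166083
  k=1: C(35,1)·0.05^1·0.95^34 = 0.305943
  k=2: C(35,2)·0.05^2·0.95^33 = 0.273739
  k=3: C(35,3)·0.05^3·0.95^32 = 0.158480
  k=4: C(35,4)·0.05^4·0.95^31 = 0.066729
1 − 0.970974 = 0.029026

0.0290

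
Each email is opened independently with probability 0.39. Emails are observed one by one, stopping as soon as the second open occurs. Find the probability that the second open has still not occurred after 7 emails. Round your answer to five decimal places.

0.17208

Needing more than 7 emails ⇔ fewer than 2 successes in the first 7. With X ~ Binomial(7, 0.39), P(Y > 7) = P(X ≤ 1).
  k=0: C(7,0)·0.39^0·0.61^7 = 0.0314274
  k=1: C(7,1)·0.39^1·0.61^6 = 0.1406506
P(X ≤ 1) = 0.1720781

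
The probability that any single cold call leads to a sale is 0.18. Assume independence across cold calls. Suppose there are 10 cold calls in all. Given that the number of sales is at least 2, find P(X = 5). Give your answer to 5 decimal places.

0.03148

X ~ Binomial(10, 0.18). Want P(X=5 | X≥2) = P(X=5) / P(X≥2).
P(X=5) = C(10,5)·0.18^5·0.82^5 = 0.0176536
P(X≥2) = 1 − 0.1374480 − 0.3017152 = 0.5608368
Ratio = 0.0176536 / 0.5608368 = 0.0314772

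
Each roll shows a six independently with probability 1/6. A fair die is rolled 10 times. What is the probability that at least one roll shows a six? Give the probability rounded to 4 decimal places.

0.8385

P(at least one) = 1 − P(none) = 1 − (1 − 0.166667)^10
= 1 − 0.161506 = 0.838494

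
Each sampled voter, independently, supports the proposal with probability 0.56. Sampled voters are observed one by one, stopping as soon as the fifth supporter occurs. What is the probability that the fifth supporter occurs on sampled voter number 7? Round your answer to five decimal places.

0.15993

Y = trial on which the fifth success occurs; negative binomial, r=5, p=0.56.
P(Y=7) = C(6,4) · p^5 · (1−p)^2
= 15 · 0.055073 · 0.1936 = 0.1599325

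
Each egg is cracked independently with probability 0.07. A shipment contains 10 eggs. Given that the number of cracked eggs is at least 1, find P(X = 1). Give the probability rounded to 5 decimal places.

X ~ Binomial(10, 0.07). Want P(X=1 | X≥1) = P(X=1) / P(X≥1).
P(X=1) = C(10,1)·0.07^1·0.93^9 = 0.3642878
P(X≥1) = 1 − 0.4839823 = 0.5160177
Ratio = 0.3642878 / 0.5160177 = 0.7059598

0.70596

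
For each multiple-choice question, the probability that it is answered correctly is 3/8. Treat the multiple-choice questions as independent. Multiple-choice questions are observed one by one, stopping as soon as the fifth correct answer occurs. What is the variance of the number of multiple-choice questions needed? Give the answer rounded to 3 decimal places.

22.222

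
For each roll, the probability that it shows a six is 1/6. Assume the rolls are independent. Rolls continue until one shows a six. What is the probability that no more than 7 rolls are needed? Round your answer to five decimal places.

Y = number of rolls to the first success; geometric, p = 0.166667.
P(Y ≤ 7) = 1 − (1−p)^7 = 1 − 0.2790816 = 0.7209184

0.72092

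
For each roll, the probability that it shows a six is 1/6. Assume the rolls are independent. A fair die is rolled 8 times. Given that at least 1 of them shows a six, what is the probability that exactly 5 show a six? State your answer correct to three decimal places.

0.005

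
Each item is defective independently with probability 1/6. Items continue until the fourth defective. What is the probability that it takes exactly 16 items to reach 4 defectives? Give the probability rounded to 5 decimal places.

0.03938

Y = trial on which the fourth success occurs; negative binomial, r=4, p=0.166667.
P(Y=16) = C(15,3) · p^4 · (1−p)^12
= 455 · 0.0007716 · 0.11216 = 0.0393760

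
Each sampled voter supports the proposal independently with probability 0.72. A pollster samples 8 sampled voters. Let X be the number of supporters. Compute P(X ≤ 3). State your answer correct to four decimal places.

0.0438

X ~ Binomial(8, 0.72); P(X ≤ 3) = Σ C(8,k) p^k (1−p)^(8−k) over k:
  k=0: C(8,0)·0.72^0·0.28^8 = 0.000038
  k=1: C(8,1)·0.72^1·0.28^7 = 0.000777
  k=2: C(8,2)·0.72^2·0.28^6 = 0.006995
  k=3: C(8,3)·0.72^3·0.28^5 = 0.035973
Total = 0.043783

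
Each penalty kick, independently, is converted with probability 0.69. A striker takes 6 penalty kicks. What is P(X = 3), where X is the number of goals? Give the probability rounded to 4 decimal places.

X ~ Binomial(n=6, p=0.69).
P(X=3) = C(6,3) · p^3 · (1−p)^3
= 20 · 0.32851 · 0.029791 = 0.195732

0.1957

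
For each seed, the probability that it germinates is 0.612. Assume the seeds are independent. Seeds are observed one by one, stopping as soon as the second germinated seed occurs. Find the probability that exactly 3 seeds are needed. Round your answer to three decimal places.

0.291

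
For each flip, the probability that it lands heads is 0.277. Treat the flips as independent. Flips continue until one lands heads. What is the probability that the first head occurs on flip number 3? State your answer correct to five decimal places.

Geometric (trials to first success), p = 0.277.
P(Y = 3) = (1−p)^2 · p = 0.52273 · 0.277 = 0.1447959

0.14480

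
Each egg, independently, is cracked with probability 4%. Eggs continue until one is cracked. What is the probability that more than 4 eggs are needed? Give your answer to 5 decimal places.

0.84935

Y = number of eggs to the first success; geometric, p = 0.04.
P(Y > 4) = P(first 4 all fail) = (1−p)^4 = 0.8493466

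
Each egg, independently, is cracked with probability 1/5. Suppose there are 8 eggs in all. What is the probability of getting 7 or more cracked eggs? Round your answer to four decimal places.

0.0001

X ~ Binomial(8, 0.20); P(X ≥ 7) = Σ C(8,k) p^k (1−p)^(8−k) over k:
  k=7: C(8,7)·0.20^7·0.80^1 = 0.000082
  k=8: C(8,8)·0.20^8·0.80^0 = 0.000003
Total = 0.000084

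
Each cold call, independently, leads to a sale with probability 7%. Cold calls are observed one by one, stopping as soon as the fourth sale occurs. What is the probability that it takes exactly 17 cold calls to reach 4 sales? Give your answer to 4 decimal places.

0.0052

Y = trial on which the fourth success occurs; negative binomial, r=4, p=0.07.
P(Y=17) = C(16,3) · p^4 · (1−p)^13
= 560 · 2.401e-05 · 0.38929 = 0.005234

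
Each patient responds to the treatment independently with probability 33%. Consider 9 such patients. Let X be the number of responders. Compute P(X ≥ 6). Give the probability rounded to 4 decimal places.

X ~ Binomial(9, 0.33); P(X ≥ 6) = Σ C(9,k) p^k (1−p)^(9−k) over k:
  k=6: C(9,6)·0.33^6·0.67^3 = 0.032628
  k=7: C(9,7)·0.33^7·0.67^2 = 0.006887
  k=8: C(9,8)·0.33^8·0.67^1 = 0.000848
  k=9: C(9,9)·0.33^9·0.67^0 = 0.000046
Total = 0.040410

0.0404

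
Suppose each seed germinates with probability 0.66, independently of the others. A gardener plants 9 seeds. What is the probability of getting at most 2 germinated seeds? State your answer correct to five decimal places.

0.00936

X ~ Binomial(9, 0.66); P(X ≤ 2) = Σ C(9,k) p^k (1−p)^(9−k) over k:
  k=0: C(9,0)·0.66^0·0.34^9 = 0.0000607
  k=1: C(9,1)·0.66^1·0.34^8 = 0.0010608
  k=2: C(9,2)·0.66^2·0.34^7 = 0.0082365
Total = 0.0093580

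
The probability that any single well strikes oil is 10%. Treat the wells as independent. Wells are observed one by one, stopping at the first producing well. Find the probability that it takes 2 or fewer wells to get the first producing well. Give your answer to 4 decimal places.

Y = number of wells to the first success; geometric, p = 0.10.
P(Y ≤ 2) = 1 − (1−p)^2 = 1 − 0.810000 = 0.190000

0.1900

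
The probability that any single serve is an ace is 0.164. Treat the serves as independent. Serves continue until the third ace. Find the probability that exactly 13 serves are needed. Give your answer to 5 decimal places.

0.04854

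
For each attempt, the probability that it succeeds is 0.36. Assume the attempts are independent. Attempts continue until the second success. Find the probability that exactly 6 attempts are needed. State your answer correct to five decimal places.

0.10872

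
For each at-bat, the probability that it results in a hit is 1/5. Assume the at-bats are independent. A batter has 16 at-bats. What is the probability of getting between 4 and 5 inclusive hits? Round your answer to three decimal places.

X ~ Binomial(16, 0.20); P(4 ≤ X ≤ 5) = Σ C(16,k) p^k (1−p)^(16−k) over k:
  k=4: C(16,4)·0.20^4·0.80^12 = 0.20011
  k=5: C(16,5)·0.20^5·0.80^11 = 0.12007
Total = 0.32018

0.320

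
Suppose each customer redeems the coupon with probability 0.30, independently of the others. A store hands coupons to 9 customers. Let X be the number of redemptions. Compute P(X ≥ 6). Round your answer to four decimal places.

X ~ Binomial(9, 0.30); P(X ≥ 6) = Σ C(9,k) p^k (1−p)^(9−k) over k:
  k=6: C(9,6)·0.30^6·0.70^3 = 0.021004
  k=7: C(9,7)·0.30^7·0.70^2 = 0.003858
  k=8: C(9,8)·0.30^8·0.70^1 = 0.000413
  k=9: C(9,9)·0.30^9·0.70^0 = 0.000020
Total = 0.025295

0.0253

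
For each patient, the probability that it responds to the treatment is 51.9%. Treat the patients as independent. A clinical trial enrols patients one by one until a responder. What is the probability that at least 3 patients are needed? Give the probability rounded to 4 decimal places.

0.2314

Y = number of patients to the first success; geometric, p = 0.519.
P(Y > 2) = P(first 2 all fail) = (1−p)^2 = 0.231361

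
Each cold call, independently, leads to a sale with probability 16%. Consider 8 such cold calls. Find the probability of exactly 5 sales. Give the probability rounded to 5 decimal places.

0.00348

X ~ Binomial(n=8, p=0.16).
P(X=5) = C(8,5) · p^5 · (1−p)^3
= 56 · 0.00010486 · 0.5927 = 0.0034804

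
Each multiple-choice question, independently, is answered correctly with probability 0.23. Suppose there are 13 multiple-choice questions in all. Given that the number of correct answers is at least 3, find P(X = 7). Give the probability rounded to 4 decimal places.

X ~ Binomial(13, 0.23). Want P(X=7 | X≥3) = P(X=7) / P(X≥3).
P(X=7) = C(13,7)·0.23^7·0.77^6 = 0.012177
P(X≥3) = 1 − 0.033449 − 0.129885 − 0.232781 = 0.603885
Ratio = 0.012177 / 0.603885 = 0.020165

0.0202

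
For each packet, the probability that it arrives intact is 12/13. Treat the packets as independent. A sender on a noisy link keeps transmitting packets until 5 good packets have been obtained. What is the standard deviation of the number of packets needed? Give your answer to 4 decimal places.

0.6719

Y = total packets until the fifth success; negative binomial with r=5, p=0.923077.
SD(Y) = √[r(1−p)/p²] = √(0.451389) = 0.671855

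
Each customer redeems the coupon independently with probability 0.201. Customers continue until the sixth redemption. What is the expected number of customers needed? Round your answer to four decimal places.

Y = total customers until the sixth success; negative binomial with r=6, p=0.201.
E[Y] = r / p = 6 / 0.201 = 29.850746

29.8507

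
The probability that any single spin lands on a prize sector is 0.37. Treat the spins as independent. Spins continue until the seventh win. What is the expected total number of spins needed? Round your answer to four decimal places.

Y = total spins until the seventh success; negative binomial with r=7, p=0.37.
E[Y] = r / p = 7 / 0.37 = 18.918919

18.9189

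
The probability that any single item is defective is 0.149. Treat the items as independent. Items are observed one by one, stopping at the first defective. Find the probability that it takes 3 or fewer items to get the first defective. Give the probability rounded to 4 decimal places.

0.3837

Y = number of items to the first success; geometric, p = 0.149.
P(Y ≤ 3) = 1 − (1−p)^3 = 1 − 0.616295 = 0.383705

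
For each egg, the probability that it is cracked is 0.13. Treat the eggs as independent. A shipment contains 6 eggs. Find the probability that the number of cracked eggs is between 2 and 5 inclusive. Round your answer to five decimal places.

0.17760

X ~ Binomial(6, 0.13); P(2 ≤ X ≤ 5) = Σ C(6,k) p^k (1−p)^(6−k) over k:
  k=2: C(6,2)·0.13^2·0.87^4 = 0.1452295
  k=3: C(6,3)·0.13^3·0.87^3 = 0.0289346
  k=4: C(6,4)·0.13^4·0.87^2 = 0.0032427
  k=5: C(6,5)·0.13^5·0.87^1 = 0.0001938
Total = 0.1776007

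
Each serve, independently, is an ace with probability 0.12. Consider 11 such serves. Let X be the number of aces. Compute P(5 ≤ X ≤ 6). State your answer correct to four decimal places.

X ~ Binomial(11, 0.12); P(5 ≤ X ≤ 6) = Σ C(11,k) p^k (1−p)^(11−k) over k:
  k=5: C(11,5)·0.12^5·0.88^6 = 0.005339
  k=6: C(11,6)·0.12^6·0.88^5 = 0.000728
Total = 0.006067

0.0061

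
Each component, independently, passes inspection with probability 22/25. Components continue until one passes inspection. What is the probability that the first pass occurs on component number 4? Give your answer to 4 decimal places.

0.0015

Geometric (trials to first success), p = 0.88.
P(Y = 4) = (1−p)^3 · p = 0.001728 · 0.88 = 0.001521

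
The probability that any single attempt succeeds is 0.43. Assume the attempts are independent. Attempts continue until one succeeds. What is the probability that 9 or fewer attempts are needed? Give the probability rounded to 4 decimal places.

Y = number of attempts to the first success; geometric, p = 0.43.
P(Y ≤ 9) = 1 − (1−p)^9 = 1 − 0.006351 = 0.993649

0.9936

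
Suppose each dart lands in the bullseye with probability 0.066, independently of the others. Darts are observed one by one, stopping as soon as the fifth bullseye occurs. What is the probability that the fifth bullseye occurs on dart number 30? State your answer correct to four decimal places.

Y = trial on which the fifth success occurs; negative binomial, r=5, p=0.066.
P(Y=30) = C(29,4) · p^5 · (1−p)^25
= 23751 · 1.2523e-06 · 0.18141 = 0.005396

0.0054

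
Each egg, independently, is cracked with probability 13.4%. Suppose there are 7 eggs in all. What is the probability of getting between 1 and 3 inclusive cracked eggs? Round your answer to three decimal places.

0.627

X ~ Binomial(7, 0.134); P(1 ≤ X ≤ 3) = Σ C(7,k) p^k (1−p)^(7−k) over k:
  k=1: C(7,1)·0.134^1·0.866^6 = 0.39565
  k=2: C(7,2)·0.134^2·0.866^5 = 0.18366
  k=3: C(7,3)·0.134^3·0.866^4 = 0.04736
Total = 0.62668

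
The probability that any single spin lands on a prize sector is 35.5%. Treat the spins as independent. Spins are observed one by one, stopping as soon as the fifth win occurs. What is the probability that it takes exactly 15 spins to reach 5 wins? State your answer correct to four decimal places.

0.0703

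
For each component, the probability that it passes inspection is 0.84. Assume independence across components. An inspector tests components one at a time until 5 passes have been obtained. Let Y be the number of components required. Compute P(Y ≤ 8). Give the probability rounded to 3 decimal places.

Finishing within 8 components ⇔ at least 5 successes in the first 8. With X ~ Binomial(8, 0.84), P(Y ≤ 8) = 1 − P(X ≤ 4).
  k=0: C(8,0)·0.84^0·0.16^8 = 0.00000
  k=1: C(8,1)·0.84^1·0.16^7 = 0.00002
  k=2: C(8,2)·0.84^2·0.16^6 = 0.00033
  k=3: C(8,3)·0.84^3·0.16^5 = 0.00348
  k=4: C(8,4)·0.84^4·0.16^4 = 0.02284
1 − 0.02667 = 0.97333

0.973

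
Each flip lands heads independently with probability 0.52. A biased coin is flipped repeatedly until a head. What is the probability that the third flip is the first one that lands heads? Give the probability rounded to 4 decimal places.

Geometric (trials to first success), p = 0.52.
P(Y = 3) = (1−p)^2 · p = 0.2304 · 0.52 = 0.119808

0.1198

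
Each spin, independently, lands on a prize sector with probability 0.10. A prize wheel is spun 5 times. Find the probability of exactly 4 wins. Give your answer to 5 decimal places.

X ~ Binomial(n=5, p=0.10).
P(X=4) = C(5,4) · p^4 · (1−p)^1
= 5 · 0.0001 · 0.9 = 0.0004500

0.00045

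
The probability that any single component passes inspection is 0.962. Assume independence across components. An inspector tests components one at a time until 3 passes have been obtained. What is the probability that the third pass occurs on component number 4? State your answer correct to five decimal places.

Y = trial on which the third success occurs; negative binomial, r=3, p=0.962.
P(Y=4) = C(3,2) · p^3 · (1−p)^1
= 3 · 0.89028 · 0.038 = 0.1014916

0.10149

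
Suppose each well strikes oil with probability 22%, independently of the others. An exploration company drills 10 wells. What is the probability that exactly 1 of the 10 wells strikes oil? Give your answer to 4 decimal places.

X ~ Binomial(n=10, p=0.22).
P(X=1) = C(10,1) · p^1 · (1−p)^9
= 10 · 0.22 · 0.10687 = 0.235112

0.2351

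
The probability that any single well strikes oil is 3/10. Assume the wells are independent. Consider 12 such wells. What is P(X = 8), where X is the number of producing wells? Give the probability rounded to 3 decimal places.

0.008

X ~ Binomial(n=12, p=0.30).
P(X=8) = C(12,8) · p^8 · (1−p)^4
= 495 · 6.561e-05 · 0.2401 = 0.00780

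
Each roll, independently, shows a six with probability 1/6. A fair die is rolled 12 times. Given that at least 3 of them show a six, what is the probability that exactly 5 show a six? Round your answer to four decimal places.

X ~ Binomial(12, 0.166667). Want P(X=5 | X≥3) = P(X=5) / P(X≥3).
P(X=5) = C(12,5)·0.166667^5·0.833333^7 = 0.028425
P(X≥3) = 1 − 0.112157 − 0.269176 − 0.296094 = 0.322574
Ratio = 0.028425 / 0.322574 = 0.088119

0.0881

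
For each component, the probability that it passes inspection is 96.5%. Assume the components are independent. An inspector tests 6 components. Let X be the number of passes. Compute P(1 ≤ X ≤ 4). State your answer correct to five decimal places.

0.01673

X ~ Binomial(6, 0.965); P(1 ≤ X ≤ 4) = Σ C(6,k) p^k (1−p)^(6−k) over k:
  k=1: C(6,1)·0.965^1·0.035^5 = 0.0000003
  k=2: C(6,2)·0.965^2·0.035^4 = 0.0000210
  k=3: C(6,3)·0.965^3·0.035^3 = 0.0007706
  k=4: C(6,4)·0.965^4·0.035^2 = 0.0159344
Total = 0.0167263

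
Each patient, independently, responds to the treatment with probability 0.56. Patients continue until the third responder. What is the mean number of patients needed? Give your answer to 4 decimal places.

Y = total patients until the third success; negative binomial with r=3, p=0.56.
E[Y] = r / p = 3 / 0.56 = 5.357143

5.3571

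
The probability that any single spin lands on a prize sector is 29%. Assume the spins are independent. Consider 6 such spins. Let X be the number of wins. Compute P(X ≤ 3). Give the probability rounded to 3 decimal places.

0.937

X ~ Binomial(6, 0.29); P(X ≤ 3) = Σ C(6,k) p^k (1−p)^(6−k) over k:
  k=0: C(6,0)·0.29^0·0.71^6 = 0.12810
  k=1: C(6,1)·0.29^1·0.71^5 = 0.31394
  k=2: C(6,2)·0.29^2·0.71^4 = 0.32057
  k=3: C(6,3)·0.29^3·0.71^3 = 0.17458
Total = 0.93719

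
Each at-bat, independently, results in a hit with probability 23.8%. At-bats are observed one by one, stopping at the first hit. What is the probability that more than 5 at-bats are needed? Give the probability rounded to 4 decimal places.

0.2569

Y = number of at-bats to the first success; geometric, p = 0.238.
P(Y > 5) = P(first 5 all fail) = (1−p)^5 = 0.256906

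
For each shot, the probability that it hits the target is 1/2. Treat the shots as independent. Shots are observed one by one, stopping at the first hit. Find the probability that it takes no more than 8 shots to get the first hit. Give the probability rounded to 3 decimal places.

Y = number of shots to the first success; geometric, p = 0.50.
P(Y ≤ 8) = 1 − (1−p)^8 = 1 − 0.00391 = 0.99609

0.996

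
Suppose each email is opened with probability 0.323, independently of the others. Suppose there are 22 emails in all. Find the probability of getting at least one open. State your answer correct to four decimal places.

0.9998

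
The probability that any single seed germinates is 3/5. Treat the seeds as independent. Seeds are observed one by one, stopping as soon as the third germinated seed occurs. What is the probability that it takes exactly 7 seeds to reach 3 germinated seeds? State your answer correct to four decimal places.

0.0829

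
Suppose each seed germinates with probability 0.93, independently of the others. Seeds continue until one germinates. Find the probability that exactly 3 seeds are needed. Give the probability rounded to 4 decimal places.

Geometric (trials to first success), p = 0.93.
P(Y = 3) = (1−p)^2 · p = 0.0049 · 0.93 = 0.004557

0.0046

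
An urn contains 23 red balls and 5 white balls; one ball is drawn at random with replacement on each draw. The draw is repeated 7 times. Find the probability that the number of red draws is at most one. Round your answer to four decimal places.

X ~ Binomial(7, 0.821429); P(X ≤ 1) = Σ C(7,k) p^k (1−p)^(7−k) over k:
  k=0: C(7,0)·0.821429^0·0.178571^7 = 0.000006
  k=1: C(7,1)·0.821429^1·0.178571^6 = 0.000186
Total = 0.000192

0.0002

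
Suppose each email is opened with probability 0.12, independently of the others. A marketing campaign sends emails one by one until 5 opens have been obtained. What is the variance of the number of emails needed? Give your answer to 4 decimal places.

305.5556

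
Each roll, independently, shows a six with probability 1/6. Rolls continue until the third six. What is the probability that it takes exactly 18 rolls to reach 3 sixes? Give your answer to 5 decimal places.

0.04087

Y = trial on which the third success occurs; negative binomial, r=3, p=0.166667.
P(Y=18) = C(17,2) · p^3 · (1−p)^15
= 136 · 0.0046296 · 0.064905 = 0.0408664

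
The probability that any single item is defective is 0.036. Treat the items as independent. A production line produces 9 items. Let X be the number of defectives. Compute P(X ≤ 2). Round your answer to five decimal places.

X ~ Binomial(9, 0.036); P(X ≤ 2) = Σ C(9,k) p^k (1−p)^(9−k) over k:
  k=0: C(9,0)·0.036^0·0.964^9 = 0.7189411
  k=1: C(9,1)·0.036^1·0.964^8 = 0.2416358
  k=2: C(9,2)·0.036^2·0.964^7 = 0.0360950
Total = 0.9966719

0.99667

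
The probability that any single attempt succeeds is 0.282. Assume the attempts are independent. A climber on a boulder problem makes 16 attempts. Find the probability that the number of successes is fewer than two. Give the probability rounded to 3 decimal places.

0.036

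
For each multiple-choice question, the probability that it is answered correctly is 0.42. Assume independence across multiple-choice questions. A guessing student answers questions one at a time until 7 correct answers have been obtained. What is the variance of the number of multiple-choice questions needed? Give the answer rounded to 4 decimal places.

23.0159

Y = total multiple-choice questions until the seventh success; negative binomial with r=7, p=0.42.
Var(Y) = r(1−p)/p² = 7·0.58 / 0.42² = 23.015873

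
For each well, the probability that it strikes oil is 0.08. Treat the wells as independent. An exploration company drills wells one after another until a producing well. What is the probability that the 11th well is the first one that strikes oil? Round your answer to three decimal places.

0.035

Geometric (trials to first success), p = 0.08.
P(Y = 11) = (1−p)^10 · p = 0.43439 · 0.08 = 0.03475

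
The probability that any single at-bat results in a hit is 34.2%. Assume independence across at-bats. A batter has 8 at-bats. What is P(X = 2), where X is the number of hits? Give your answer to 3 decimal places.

X ~ Binomial(n=8, p=0.342).
P(X=2) = C(8,2) · p^2 · (1−p)^6
= 28 · 0.11696 · 0.081162 = 0.26581

0.266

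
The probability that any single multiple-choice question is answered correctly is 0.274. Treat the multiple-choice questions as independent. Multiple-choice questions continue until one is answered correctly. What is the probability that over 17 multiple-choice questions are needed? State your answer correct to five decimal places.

Y = number of multiple-choice questions to the first success; geometric, p = 0.274.
P(Y > 17) = P(first 17 all fail) = (1−p)^17 = 0.0043244

0.00432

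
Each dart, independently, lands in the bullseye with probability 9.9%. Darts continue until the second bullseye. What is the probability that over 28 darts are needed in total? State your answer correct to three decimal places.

0.220

Needing more than 28 darts ⇔ fewer than 2 successes in the first 28. With X ~ Binomial(28, 0.099), P(Y > 28) = P(X ≤ 1).
  k=0: C(28,0)·0.099^0·0.901^28 = 0.05399
  k=1: C(28,1)·0.099^1·0.901^27 = 0.16610
P(X ≤ 1) = 0.22008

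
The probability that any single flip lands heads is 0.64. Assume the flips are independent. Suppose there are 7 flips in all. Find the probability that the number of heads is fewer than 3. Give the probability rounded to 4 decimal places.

0.0625

X ~ Binomial(7, 0.64); P(X ≤ 2) = Σ C(7,k) p^k (1−p)^(7−k) over k:
  k=0: C(7,0)·0.64^0·0.36^7 = 0.000784
  k=1: C(7,1)·0.64^1·0.36^6 = 0.009752
  k=2: C(7,2)·0.64^2·0.36^5 = 0.052011
Total = 0.062546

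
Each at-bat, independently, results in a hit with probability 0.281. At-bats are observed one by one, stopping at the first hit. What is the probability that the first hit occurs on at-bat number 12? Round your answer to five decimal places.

0.00746

Geometric (trials to first success), p = 0.281.
P(Y = 12) = (1−p)^11 · p = 0.026547 · 0.281 = 0.0074597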